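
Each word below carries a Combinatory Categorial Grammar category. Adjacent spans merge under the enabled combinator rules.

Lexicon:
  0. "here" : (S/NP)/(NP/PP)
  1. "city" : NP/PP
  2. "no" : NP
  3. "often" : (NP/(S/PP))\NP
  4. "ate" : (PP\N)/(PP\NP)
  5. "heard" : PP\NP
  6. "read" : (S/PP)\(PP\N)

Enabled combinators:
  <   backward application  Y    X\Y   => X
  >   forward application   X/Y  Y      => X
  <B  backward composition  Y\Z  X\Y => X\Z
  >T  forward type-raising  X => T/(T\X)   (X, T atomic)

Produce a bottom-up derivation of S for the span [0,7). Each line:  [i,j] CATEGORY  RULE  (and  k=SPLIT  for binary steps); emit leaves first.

[0,1] (S/NP)/(NP/PP)  lex  "here"
[1,2] NP/PP  lex  "city"
[0,2] S/NP  >  k=1
[2,3] NP  lex  "no"
[3,4] (NP/(S/PP))\NP  lex  "often"
[2,4] NP/(S/PP)  <  k=3
[4,5] (PP\N)/(PP\NP)  lex  "ate"
[5,6] PP\NP  lex  "heard"
[4,6] PP\N  >  k=5
[6,7] (S/PP)\(PP\N)  lex  "read"
[4,7] S/PP  <  k=6
[2,7] NP  >  k=4
[0,7] S  >  k=2

[0,7] S   >
  [0,2] S/NP   >
    [0,1] "here" : (S/NP)/(NP/PP)
    [1,2] "city" : NP/PP
  [2,7] NP   >
    [2,4] NP/(S/PP)   <
      [2,3] "no" : NP
      [3,4] "often" : (NP/(S/PP))\NP
    [4,7] S/PP   <
      [4,6] PP\N   >
        [4,5] "ate" : (PP\N)/(PP\NP)
        [5,6] "heard" : PP\NP
      [6,7] "read" : (S/PP)\(PP\N)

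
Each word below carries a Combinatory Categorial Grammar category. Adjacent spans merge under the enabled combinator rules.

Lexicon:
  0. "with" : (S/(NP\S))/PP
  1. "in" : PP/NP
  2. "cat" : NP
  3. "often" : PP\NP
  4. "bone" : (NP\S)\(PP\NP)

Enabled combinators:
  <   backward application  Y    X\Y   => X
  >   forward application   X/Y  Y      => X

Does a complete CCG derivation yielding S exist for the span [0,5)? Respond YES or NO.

[0,5] S   >
  [0,3] S/(NP\S)   >
    [0,1] "with" : (S/(NP\S))/PP
    [1,3] PP   >
      [1,2] "in" : PP/NP
      [2,3] "cat" : NP
  [3,5] NP\S   <
    [3,4] "often" : PP\NP
    [4,5] "bone" : (NP\S)\(PP\NP)

YES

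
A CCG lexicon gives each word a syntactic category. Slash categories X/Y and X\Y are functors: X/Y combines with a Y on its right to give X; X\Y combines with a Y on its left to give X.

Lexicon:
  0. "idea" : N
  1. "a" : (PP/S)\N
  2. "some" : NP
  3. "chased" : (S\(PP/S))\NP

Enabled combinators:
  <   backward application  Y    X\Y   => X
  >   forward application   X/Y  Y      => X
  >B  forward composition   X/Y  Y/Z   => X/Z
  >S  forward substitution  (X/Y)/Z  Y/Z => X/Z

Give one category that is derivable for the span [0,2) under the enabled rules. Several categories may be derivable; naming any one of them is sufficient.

PP/S

[0,4] S   <
  [0,2] PP/S   <
    [0,1] "idea" : N
    [1,2] "a" : (PP/S)\N
  [2,4] S\(PP/S)   <
    [2,3] "some" : NP
    [3,4] "chased" : (S\(PP/S))\NP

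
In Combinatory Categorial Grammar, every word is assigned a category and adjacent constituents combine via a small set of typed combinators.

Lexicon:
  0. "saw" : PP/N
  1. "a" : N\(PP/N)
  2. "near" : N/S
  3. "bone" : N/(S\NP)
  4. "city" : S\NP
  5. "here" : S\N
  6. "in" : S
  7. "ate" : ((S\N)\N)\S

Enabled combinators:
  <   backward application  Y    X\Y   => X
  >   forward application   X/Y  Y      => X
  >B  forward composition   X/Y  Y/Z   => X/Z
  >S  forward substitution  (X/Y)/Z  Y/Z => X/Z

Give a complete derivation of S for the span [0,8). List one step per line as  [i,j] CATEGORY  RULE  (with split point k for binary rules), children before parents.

[0,1] PP/N  lex  "saw"
[1,2] N\(PP/N)  lex  "a"
[0,2] N  <  k=1
[2,3] N/S  lex  "near"
[3,4] N/(S\NP)  lex  "bone"
[4,5] S\NP  lex  "city"
[3,5] N  >  k=4
[5,6] S\N  lex  "here"
[3,6] S  <  k=5
[2,6] N  >  k=3
[6,7] S  lex  "in"
[7,8] ((S\N)\N)\S  lex  "ate"
[6,8] (S\N)\N  <  k=7
[2,8] S\N  <  k=6
[0,8] S  <  k=2

[0,8] S   <
  [0,2] N   <
    [0,1] "saw" : PP/N
    [1,2] "a" : N\(PP/N)
  [2,8] S\N   <
    [2,6] N   >
      [2,3] "near" : N/S
      [3,6] S   <
        [3,5] N   >
          [3,4] "bone" : N/(S\NP)
          [4,5] "city" : S\NP
        [5,6] "here" : S\N
    [6,8] (S\N)\N   <
      [6,7] "in" : S
      [7,8] "ate" : ((S\N)\N)\S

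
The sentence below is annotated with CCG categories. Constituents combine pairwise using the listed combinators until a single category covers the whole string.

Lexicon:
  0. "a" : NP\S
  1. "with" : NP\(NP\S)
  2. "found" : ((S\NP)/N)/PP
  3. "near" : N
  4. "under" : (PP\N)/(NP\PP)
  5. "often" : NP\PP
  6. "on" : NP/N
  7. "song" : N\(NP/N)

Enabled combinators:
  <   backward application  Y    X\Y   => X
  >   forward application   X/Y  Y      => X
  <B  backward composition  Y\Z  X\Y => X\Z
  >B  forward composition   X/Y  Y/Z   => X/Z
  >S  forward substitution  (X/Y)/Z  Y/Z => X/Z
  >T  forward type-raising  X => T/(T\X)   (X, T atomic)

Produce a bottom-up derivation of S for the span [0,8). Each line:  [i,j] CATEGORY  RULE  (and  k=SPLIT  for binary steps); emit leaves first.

[0,1] NP\S  lex  "a"
[1,2] NP\(NP\S)  lex  "with"
[0,2] NP  <  k=1
[2,3] ((S\NP)/N)/PP  lex  "found"
[3,4] N  lex  "near"
[4,5] (PP\N)/(NP\PP)  lex  "under"
[5,6] NP\PP  lex  "often"
[4,6] PP\N  >  k=5
[3,6] PP  <  k=4
[2,6] (S\NP)/N  >  k=3
[6,7] NP/N  lex  "on"
[7,8] N\(NP/N)  lex  "song"
[6,8] N  <  k=7
[2,8] S\NP  >  k=6
[0,8] S  <  k=2

[0,8] S   <
  [0,2] NP   <
    [0,1] "a" : NP\S
    [1,2] "with" : NP\(NP\S)
  [2,8] S\NP   >
    [2,6] (S\NP)/N   >
      [2,3] "found" : ((S\NP)/N)/PP
      [3,6] PP   <
        [3,4] "near" : N
        [4,6] PP\N   >
          [4,5] "under" : (PP\N)/(NP\PP)
          [5,6] "often" : NP\PP
    [6,8] N   <
      [6,7] "on" : NP/N
      [7,8] "song" : N\(NP/N)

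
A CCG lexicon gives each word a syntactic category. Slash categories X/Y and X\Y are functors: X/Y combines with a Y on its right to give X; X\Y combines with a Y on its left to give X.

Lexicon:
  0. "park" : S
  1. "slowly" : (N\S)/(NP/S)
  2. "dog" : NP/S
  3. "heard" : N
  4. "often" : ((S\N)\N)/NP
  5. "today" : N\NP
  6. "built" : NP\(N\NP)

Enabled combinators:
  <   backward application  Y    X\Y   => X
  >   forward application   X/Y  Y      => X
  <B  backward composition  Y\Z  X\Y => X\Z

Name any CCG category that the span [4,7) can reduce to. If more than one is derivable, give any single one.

[0,7] S   <
  [0,3] N   <
    [0,1] "park" : S
    [1,3] N\S   >
      [1,2] "slowly" : (N\S)/(NP/S)
      [2,3] "dog" : NP/S
  [3,7] S\N   <
    [3,4] "heard" : N
    [4,7] (S\N)\N   >
      [4,5] "often" : ((S\N)\N)/NP
      [5,7] NP   <
        [5,6] "today" : N\NP
        [6,7] "built" : NP\(N\NP)

(S\N)\N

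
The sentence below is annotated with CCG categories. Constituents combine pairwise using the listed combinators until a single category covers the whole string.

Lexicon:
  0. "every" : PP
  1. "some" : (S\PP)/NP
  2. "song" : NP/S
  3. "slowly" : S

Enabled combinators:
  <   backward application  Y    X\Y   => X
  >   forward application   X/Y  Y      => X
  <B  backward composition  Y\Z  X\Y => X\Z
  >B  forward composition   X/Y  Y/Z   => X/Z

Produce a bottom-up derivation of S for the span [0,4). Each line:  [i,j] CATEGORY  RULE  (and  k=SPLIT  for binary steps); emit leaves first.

[0,1] PP  lex  "every"
[1,2] (S\PP)/NP  lex  "some"
[2,3] NP/S  lex  "song"
[3,4] S  lex  "slowly"
[2,4] NP  >  k=3
[1,4] S\PP  >  k=2
[0,4] S  <  k=1

[0,4] S   <
  [0,1] "every" : PP
  [1,4] S\PP   >
    [1,2] "some" : (S\PP)/NP
    [2,4] NP   >
      [2,3] "song" : NP/S
      [3,4] "slowly" : S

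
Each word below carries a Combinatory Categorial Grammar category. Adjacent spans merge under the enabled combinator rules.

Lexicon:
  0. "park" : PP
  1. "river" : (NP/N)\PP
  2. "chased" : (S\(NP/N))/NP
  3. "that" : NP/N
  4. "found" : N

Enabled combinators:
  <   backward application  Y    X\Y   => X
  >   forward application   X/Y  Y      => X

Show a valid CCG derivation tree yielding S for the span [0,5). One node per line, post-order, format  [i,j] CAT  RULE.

[0,1] PP  lex  "park"
[1,2] (NP/N)\PP  lex  "river"
[0,2] NP/N  <  k=1
[2,3] (S\(NP/N))/NP  lex  "chased"
[3,4] NP/N  lex  "that"
[4,5] N  lex  "found"
[3,5] NP  >  k=4
[2,5] S\(NP/N)  >  k=3
[0,5] S  <  k=2

[0,5] S   <
  [0,2] NP/N   <
    [0,1] "park" : PP
    [1,2] "river" : (NP/N)\PP
  [2,5] S\(NP/N)   >
    [2,3] "chased" : (S\(NP/N))/NP
    [3,5] NP   >
      [3,4] "that" : NP/N
      [4,5] "found" : N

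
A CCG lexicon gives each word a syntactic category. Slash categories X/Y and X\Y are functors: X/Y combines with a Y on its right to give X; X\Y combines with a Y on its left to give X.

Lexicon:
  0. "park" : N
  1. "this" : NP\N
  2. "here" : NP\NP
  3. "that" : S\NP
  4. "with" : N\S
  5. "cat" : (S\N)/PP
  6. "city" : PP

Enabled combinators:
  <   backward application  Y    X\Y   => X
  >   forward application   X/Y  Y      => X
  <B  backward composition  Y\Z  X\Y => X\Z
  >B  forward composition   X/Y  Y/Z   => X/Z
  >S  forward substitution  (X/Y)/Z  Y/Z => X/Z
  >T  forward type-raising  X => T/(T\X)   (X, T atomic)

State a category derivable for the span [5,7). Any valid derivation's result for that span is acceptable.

S\N

[0,7] S   >
  [0,1] S/(S\N)   >T
    [0,1] "park" : N
  [1,7] S\N   <B
    [1,4] S\N   <B
      [1,3] NP\N   <B
        [1,2] "this" : NP\N
        [2,3] "here" : NP\NP
      [3,4] "that" : S\NP
    [4,7] S\S   <B
      [4,5] "with" : N\S
      [5,7] S\N   >
        [5,6] "cat" : (S\N)/PP
        [6,7] "city" : PP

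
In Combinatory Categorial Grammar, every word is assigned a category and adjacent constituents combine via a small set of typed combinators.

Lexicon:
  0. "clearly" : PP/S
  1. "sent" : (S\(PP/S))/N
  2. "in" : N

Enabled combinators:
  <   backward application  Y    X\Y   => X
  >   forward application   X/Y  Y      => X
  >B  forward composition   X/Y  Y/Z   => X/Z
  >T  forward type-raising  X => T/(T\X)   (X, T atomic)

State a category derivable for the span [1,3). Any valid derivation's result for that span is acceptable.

[0,3] S   <
  [0,1] "clearly" : PP/S
  [1,3] S\(PP/S)   >
    [1,2] "sent" : (S\(PP/S))/N
    [2,3] "in" : N

S\(PP/S)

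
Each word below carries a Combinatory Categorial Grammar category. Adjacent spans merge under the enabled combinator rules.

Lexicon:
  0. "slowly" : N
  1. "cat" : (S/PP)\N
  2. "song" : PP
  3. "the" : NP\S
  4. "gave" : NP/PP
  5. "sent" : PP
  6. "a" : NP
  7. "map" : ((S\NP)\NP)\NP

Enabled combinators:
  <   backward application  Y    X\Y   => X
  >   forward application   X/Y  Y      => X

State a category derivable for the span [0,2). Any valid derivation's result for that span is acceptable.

S/PP

[0,8] S   <
  [0,4] NP   <
    [0,3] S   >
      [0,2] S/PP   <
        [0,1] "slowly" : N
        [1,2] "cat" : (S/PP)\N
      [2,3] "song" : PP
    [3,4] "the" : NP\S
  [4,8] S\NP   <
    [4,6] NP   >
      [4,5] "gave" : NP/PP
      [5,6] "sent" : PP
    [6,8] (S\NP)\NP   <
      [6,7] "a" : NP
      [7,8] "map" : ((S\NP)\NP)\NP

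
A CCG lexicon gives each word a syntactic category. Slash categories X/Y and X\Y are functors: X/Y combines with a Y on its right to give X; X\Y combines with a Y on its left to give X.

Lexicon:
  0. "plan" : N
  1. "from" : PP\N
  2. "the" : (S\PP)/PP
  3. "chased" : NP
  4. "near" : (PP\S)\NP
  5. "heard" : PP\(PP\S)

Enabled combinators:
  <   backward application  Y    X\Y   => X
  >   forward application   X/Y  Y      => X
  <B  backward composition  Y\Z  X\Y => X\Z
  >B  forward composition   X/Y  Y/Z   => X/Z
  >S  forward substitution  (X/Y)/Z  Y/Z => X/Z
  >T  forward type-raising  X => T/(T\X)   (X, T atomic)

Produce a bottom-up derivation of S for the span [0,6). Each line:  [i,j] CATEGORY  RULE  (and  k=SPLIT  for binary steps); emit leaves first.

[0,6] S   <
  [0,1] "plan" : N
  [1,6] S\N   <B
    [1,2] "from" : PP\N
    [2,6] S\PP   >
      [2,3] "the" : (S\PP)/PP
      [3,6] PP   <
        [3,5] PP\S   <
          [3,4] "chased" : NP
          [4,5] "near" : (PP\S)\NP
        [5,6] "heard" : PP\(PP\S)

[0,1] N  lex  "plan"
[1,2] PP\N  lex  "from"
[2,3] (S\PP)/PP  lex  "the"
[3,4] NP  lex  "chased"
[4,5] (PP\S)\NP  lex  "near"
[3,5] PP\S  <  k=4
[5,6] PP\(PP\S)  lex  "heard"
[3,6] PP  <  k=5
[2,6] S\PP  >  k=3
[1,6] S\N  <B  k=2
[0,6] S  <  k=1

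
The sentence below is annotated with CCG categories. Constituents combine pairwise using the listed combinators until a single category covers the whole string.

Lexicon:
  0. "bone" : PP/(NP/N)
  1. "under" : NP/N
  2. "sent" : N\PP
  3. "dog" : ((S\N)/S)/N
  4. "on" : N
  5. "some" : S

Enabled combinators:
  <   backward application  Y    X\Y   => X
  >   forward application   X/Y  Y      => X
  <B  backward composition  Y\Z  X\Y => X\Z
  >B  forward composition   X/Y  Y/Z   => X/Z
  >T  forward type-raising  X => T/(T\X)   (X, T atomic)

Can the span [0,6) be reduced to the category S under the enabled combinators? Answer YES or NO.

YES

[0,6] S   <
  [0,2] PP   >
    [0,1] "bone" : PP/(NP/N)
    [1,2] "under" : NP/N
  [2,6] S\PP   <B
    [2,3] "sent" : N\PP
    [3,6] S\N   >
      [3,5] (S\N)/S   >
        [3,4] "dog" : ((S\N)/S)/N
        [4,5] "on" : N
      [5,6] "some" : S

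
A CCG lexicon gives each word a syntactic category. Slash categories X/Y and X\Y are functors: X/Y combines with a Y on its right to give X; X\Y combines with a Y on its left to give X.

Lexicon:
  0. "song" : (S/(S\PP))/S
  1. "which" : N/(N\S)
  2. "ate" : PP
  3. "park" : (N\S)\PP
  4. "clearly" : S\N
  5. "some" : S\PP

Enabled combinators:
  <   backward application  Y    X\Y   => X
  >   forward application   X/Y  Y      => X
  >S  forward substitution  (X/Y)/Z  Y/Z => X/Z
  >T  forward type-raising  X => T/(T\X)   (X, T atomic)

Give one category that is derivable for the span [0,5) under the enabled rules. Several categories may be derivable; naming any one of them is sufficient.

S/(S\PP)

[0,6] S   >
  [0,5] S/(S\PP)   >
    [0,1] "song" : (S/(S\PP))/S
    [1,5] S   <
      [1,4] N   >
        [1,2] "which" : N/(N\S)
        [2,4] N\S   <
          [2,3] "ate" : PP
          [3,4] "park" : (N\S)\PP
      [4,5] "clearly" : S\N
  [5,6] "some" : S\PP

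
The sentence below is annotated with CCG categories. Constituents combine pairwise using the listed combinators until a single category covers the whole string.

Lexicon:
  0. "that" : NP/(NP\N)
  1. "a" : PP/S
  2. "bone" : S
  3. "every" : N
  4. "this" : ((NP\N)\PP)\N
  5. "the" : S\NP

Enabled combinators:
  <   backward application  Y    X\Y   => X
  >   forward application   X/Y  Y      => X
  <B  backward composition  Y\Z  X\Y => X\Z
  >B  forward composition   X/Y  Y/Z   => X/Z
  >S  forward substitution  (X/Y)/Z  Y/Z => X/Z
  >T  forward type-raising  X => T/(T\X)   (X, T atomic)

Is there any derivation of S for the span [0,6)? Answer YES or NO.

YES

[0,6] S   <
  [0,5] NP   >
    [0,1] "that" : NP/(NP\N)
    [1,5] NP\N   <
      [1,3] PP   >
        [1,2] "a" : PP/S
        [2,3] "bone" : S
      [3,5] (NP\N)\PP   <
        [3,4] "every" : N
        [4,5] "this" : ((NP\N)\PP)\N
  [5,6] "the" : S\NP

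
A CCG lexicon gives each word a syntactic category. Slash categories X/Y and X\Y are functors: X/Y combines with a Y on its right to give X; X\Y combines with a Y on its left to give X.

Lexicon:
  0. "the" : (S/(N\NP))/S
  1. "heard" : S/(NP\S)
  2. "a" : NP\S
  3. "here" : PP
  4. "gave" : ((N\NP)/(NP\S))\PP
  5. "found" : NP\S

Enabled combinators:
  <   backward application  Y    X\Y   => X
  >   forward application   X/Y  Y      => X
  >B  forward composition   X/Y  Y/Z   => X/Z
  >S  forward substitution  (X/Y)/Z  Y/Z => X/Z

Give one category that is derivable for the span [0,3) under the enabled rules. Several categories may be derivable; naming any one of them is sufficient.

[0,6] S   >
  [0,3] S/(N\NP)   >
    [0,1] "the" : (S/(N\NP))/S
    [1,3] S   >
      [1,2] "heard" : S/(NP\S)
      [2,3] "a" : NP\S
  [3,6] N\NP   >
    [3,5] (N\NP)/(NP\S)   <
      [3,4] "here" : PP
      [4,5] "gave" : ((N\NP)/(NP\S))\PP
    [5,6] "found" : NP\S

S/(N\NP)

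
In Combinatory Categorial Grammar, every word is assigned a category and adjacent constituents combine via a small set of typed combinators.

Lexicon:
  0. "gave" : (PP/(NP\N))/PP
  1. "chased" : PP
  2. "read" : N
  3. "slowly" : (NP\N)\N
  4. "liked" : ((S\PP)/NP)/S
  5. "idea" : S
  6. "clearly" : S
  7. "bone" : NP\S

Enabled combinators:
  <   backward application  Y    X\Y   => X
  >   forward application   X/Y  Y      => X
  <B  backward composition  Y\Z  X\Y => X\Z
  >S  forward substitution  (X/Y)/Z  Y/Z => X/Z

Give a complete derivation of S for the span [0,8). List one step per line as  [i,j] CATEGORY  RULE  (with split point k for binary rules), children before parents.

[0,8] S   <
  [0,4] PP   >
    [0,2] PP/(NP\N)   >
      [0,1] "gave" : (PP/(NP\N))/PP
      [1,2] "chased" : PP
    [2,4] NP\N   <
      [2,3] "read" : N
      [3,4] "slowly" : (NP\N)\N
  [4,8] S\PP   >
    [4,6] (S\PP)/NP   >
      [4,5] "liked" : ((S\PP)/NP)/S
      [5,6] "idea" : S
    [6,8] NP   <
      [6,7] "clearly" : S
      [7,8] "bone" : NP\S

[0,1] (PP/(NP\N))/PP  lex  "gave"
[1,2] PP  lex  "chased"
[0,2] PP/(NP\N)  >  k=1
[2,3] N  lex  "read"
[3,4] (NP\N)\N  lex  "slowly"
[2,4] NP\N  <  k=3
[0,4] PP  >  k=2
[4,5] ((S\PP)/NP)/S  lex  "liked"
[5,6] S  lex  "idea"
[4,6] (S\PP)/NP  >  k=5
[6,7] S  lex  "clearly"
[7,8] NP\S  lex  "bone"
[6,8] NP  <  k=7
[4,8] S\PP  >  k=6
[0,8] S  <  k=4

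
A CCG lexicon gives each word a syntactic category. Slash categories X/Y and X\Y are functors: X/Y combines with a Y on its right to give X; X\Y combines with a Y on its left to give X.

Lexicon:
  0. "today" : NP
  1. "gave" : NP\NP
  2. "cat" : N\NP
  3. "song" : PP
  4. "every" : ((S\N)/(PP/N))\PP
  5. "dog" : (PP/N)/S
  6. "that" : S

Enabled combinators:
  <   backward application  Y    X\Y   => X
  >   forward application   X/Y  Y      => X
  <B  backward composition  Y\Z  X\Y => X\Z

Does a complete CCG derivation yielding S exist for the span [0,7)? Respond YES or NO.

[0,7] S   <
  [0,3] N   <
    [0,1] "today" : NP
    [1,3] N\NP   <B
      [1,2] "gave" : NP\NP
      [2,3] "cat" : N\NP
  [3,7] S\N   >
    [3,5] (S\N)/(PP/N)   <
      [3,4] "song" : PP
      [4,5] "every" : ((S\N)/(PP/N))\PP
    [5,7] PP/N   >
      [5,6] "dog" : (PP/N)/S
      [6,7] "that" : S

YES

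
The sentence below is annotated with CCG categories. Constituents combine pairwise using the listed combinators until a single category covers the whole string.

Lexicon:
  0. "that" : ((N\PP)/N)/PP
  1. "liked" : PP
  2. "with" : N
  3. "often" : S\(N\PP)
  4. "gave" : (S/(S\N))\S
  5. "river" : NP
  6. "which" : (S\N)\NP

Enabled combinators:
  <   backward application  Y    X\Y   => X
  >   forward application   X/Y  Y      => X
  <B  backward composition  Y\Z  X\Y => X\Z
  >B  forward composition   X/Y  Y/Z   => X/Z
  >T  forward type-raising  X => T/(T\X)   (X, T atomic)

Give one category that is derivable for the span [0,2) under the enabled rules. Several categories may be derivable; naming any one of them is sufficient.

[0,7] S   >
  [0,5] S/(S\N)   <
    [0,4] S   <
      [0,3] N\PP   >
        [0,2] (N\PP)/N   >
          [0,1] "that" : ((N\PP)/N)/PP
          [1,2] "liked" : PP
        [2,3] "with" : N
      [3,4] "often" : S\(N\PP)
    [4,5] "gave" : (S/(S\N))\S
  [5,7] S\N   <
    [5,6] "river" : NP
    [6,7] "which" : (S\N)\NP

(N\PP)/N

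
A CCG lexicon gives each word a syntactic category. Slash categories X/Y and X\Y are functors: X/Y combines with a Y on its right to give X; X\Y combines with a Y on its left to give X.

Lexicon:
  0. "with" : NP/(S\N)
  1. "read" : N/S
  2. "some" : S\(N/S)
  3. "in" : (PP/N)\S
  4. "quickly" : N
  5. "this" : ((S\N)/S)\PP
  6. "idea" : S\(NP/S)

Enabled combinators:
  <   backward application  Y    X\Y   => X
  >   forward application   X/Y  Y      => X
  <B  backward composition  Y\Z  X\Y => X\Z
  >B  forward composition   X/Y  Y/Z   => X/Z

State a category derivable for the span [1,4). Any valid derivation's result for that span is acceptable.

PP/N

[0,7] S   <
  [0,6] NP/S   >B
    [0,1] "with" : NP/(S\N)
    [1,6] (S\N)/S   <
      [1,5] PP   >
        [1,4] PP/N   <
          [1,3] S   <
            [1,2] "read" : N/S
            [2,3] "some" : S\(N/S)
          [3,4] "in" : (PP/N)\S
        [4,5] "quickly" : N
      [5,6] "this" : ((S\N)/S)\PP
  [6,7] "idea" : S\(NP/S)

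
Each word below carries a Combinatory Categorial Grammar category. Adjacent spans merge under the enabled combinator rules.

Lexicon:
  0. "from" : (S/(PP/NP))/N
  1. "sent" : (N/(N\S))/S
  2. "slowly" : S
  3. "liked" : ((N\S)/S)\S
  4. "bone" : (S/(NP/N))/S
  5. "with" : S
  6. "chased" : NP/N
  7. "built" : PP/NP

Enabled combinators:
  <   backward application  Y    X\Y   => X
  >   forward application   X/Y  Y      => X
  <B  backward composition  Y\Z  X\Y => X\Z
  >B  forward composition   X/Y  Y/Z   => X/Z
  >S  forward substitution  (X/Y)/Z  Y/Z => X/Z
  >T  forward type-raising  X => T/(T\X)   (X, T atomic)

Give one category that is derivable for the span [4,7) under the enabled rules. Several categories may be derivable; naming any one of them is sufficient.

S

[0,8] S   >
  [0,7] S/(PP/NP)   >
    [0,1] "from" : (S/(PP/NP))/N
    [1,7] N   >
      [1,4] N/S   >S
        [1,2] "sent" : (N/(N\S))/S
        [2,4] (N\S)/S   <
          [2,3] "slowly" : S
          [3,4] "liked" : ((N\S)/S)\S
      [4,7] S   >
        [4,6] S/(NP/N)   >
          [4,5] "bone" : (S/(NP/N))/S
          [5,6] "with" : S
        [6,7] "chased" : NP/N
  [7,8] "built" : PP/NP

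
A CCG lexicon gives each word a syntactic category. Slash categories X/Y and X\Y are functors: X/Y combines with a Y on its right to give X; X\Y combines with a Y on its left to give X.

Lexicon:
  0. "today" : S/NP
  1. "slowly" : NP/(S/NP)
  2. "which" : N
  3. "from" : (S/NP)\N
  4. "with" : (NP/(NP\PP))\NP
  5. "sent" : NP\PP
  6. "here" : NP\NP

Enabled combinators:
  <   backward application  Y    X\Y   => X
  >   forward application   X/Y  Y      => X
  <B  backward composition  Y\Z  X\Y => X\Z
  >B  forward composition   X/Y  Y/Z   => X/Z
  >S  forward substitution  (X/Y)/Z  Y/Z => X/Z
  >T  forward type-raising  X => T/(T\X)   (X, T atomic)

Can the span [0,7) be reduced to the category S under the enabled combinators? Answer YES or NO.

YES

[0,7] S   >
  [0,1] "today" : S/NP
  [1,7] NP   >
    [1,5] NP/(NP\PP)   <
      [1,4] NP   >
        [1,2] "slowly" : NP/(S/NP)
        [2,4] S/NP   <
          [2,3] "which" : N
          [3,4] "from" : (S/NP)\N
      [4,5] "with" : (NP/(NP\PP))\NP
    [5,7] NP\PP   <B
      [5,6] "sent" : NP\PP
      [6,7] "here" : NP\NP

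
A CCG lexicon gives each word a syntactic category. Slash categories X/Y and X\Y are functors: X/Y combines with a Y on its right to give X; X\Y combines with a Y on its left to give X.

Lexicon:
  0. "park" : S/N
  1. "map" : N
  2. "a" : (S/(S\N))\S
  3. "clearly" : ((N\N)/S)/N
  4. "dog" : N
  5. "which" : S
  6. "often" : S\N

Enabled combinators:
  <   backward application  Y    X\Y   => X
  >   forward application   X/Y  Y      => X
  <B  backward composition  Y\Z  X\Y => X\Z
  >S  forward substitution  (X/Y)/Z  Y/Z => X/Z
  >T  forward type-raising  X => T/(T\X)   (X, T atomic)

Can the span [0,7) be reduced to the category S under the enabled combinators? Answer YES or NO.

[0,7] S   >
  [0,3] S/(S\N)   <
    [0,2] S   >
      [0,1] "park" : S/N
      [1,2] "map" : N
    [2,3] "a" : (S/(S\N))\S
  [3,7] S\N   <B
    [3,6] N\N   >
      [3,5] (N\N)/S   >
        [3,4] "clearly" : ((N\N)/S)/N
        [4,5] "dog" : N
      [5,6] "which" : S
    [6,7] "often" : S\N

YES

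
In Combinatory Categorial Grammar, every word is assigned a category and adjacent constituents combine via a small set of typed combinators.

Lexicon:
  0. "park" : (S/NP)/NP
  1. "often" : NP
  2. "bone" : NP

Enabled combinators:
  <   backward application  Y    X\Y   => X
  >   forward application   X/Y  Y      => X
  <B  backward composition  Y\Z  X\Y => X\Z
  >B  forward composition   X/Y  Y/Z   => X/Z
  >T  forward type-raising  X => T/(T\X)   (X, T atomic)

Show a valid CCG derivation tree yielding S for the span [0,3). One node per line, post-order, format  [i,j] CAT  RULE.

[0,3] S   >
  [0,2] S/NP   >
    [0,1] "park" : (S/NP)/NP
    [1,2] "often" : NP
  [2,3] "bone" : NP

[0,1] (S/NP)/NP  lex  "park"
[1,2] NP  lex  "often"
[0,2] S/NP  >  k=1
[2,3] NP  lex  "bone"
[0,3] S  >  k=2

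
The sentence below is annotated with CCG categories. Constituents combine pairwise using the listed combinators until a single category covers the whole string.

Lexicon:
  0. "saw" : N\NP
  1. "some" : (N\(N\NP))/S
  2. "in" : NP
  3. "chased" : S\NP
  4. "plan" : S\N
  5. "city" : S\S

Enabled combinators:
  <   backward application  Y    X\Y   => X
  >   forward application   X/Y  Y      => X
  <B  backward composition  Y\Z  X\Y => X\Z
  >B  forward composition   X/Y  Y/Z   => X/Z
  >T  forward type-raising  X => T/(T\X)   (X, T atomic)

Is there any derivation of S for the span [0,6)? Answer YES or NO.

YES

[0,6] S   <
  [0,4] N   <
    [0,1] "saw" : N\NP
    [1,4] N\(N\NP)   >
      [1,2] "some" : (N\(N\NP))/S
      [2,4] S   <
        [2,3] "in" : NP
        [3,4] "chased" : S\NP
  [4,6] S\N   <B
    [4,5] "plan" : S\N
    [5,6] "city" : S\S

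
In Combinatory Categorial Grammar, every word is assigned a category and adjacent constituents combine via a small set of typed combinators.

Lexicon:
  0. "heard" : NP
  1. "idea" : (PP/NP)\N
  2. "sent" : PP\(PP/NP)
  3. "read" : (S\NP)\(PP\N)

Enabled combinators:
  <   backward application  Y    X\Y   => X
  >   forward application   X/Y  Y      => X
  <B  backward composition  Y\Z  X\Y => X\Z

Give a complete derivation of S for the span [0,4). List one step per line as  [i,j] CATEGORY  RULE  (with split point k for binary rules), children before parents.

[0,1] NP  lex  "heard"
[1,2] (PP/NP)\N  lex  "idea"
[2,3] PP\(PP/NP)  lex  "sent"
[1,3] PP\N  <B  k=2
[3,4] (S\NP)\(PP\N)  lex  "read"
[1,4] S\NP  <  k=3
[0,4] S  <  k=1

[0,4] S   <
  [0,1] "heard" : NP
  [1,4] S\NP   <
    [1,3] PP\N   <B
      [1,2] "idea" : (PP/NP)\N
      [2,3] "sent" : PP\(PP/NP)
    [3,4] "read" : (S\NP)\(PP\N)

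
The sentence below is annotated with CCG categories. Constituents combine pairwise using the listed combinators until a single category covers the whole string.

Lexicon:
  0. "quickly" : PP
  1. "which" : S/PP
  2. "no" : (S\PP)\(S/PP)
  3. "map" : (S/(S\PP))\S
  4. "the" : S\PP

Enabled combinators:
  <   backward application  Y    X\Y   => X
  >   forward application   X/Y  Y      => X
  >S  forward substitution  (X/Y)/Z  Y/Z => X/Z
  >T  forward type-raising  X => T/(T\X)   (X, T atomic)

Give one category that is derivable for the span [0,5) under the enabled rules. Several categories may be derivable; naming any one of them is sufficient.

S

[0,5] S   >
  [0,4] S/(S\PP)   <
    [0,3] S   >
      [0,1] S/(S\PP)   >T
        [0,1] "quickly" : PP
      [1,3] S\PP   <
        [1,2] "which" : S/PP
        [2,3] "no" : (S\PP)\(S/PP)
    [3,4] "map" : (S/(S\PP))\S
  [4,5] "the" : S\PP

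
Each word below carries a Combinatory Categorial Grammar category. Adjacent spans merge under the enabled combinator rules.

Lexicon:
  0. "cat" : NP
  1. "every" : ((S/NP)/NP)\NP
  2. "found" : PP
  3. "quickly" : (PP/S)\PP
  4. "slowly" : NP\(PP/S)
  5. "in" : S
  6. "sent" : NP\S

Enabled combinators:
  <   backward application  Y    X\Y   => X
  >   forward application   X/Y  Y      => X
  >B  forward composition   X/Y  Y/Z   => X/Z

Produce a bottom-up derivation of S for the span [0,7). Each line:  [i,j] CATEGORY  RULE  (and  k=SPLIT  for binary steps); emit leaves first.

[0,1] NP  lex  "cat"
[1,2] ((S/NP)/NP)\NP  lex  "every"
[0,2] (S/NP)/NP  <  k=1
[2,3] PP  lex  "found"
[3,4] (PP/S)\PP  lex  "quickly"
[2,4] PP/S  <  k=3
[4,5] NP\(PP/S)  lex  "slowly"
[2,5] NP  <  k=4
[0,5] S/NP  >  k=2
[5,6] S  lex  "in"
[6,7] NP\S  lex  "sent"
[5,7] NP  <  k=6
[0,7] S  >  k=5

[0,7] S   >
  [0,5] S/NP   >
    [0,2] (S/NP)/NP   <
      [0,1] "cat" : NP
      [1,2] "every" : ((S/NP)/NP)\NP
    [2,5] NP   <
      [2,4] PP/S   <
        [2,3] "found" : PP
        [3,4] "quickly" : (PP/S)\PP
      [4,5] "slowly" : NP\(PP/S)
  [5,7] NP   <
    [5,6] "in" : S
    [6,7] "sent" : NP\S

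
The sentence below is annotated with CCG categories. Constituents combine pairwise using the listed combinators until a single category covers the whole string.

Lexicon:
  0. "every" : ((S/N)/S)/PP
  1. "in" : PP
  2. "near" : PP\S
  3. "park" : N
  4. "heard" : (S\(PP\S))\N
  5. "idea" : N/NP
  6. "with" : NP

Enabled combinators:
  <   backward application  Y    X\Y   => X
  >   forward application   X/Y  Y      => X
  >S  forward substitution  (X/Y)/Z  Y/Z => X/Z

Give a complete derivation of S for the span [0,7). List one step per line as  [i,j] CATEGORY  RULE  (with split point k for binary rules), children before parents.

[0,7] S   >
  [0,5] S/N   >
    [0,2] (S/N)/S   >
      [0,1] "every" : ((S/N)/S)/PP
      [1,2] "in" : PP
    [2,5] S   <
      [2,3] "near" : PP\S
      [3,5] S\(PP\S)   <
        [3,4] "park" : N
        [4,5] "heard" : (S\(PP\S))\N
  [5,7] N   >
    [5,6] "idea" : N/NP
    [6,7] "with" : NP

[0,1] ((S/N)/S)/PP  lex  "every"
[1,2] PP  lex  "in"
[0,2] (S/N)/S  >  k=1
[2,3] PP\S  lex  "near"
[3,4] N  lex  "park"
[4,5] (S\(PP\S))\N  lex  "heard"
[3,5] S\(PP\S)  <  k=4
[2,5] S  <  k=3
[0,5] S/N  >  k=2
[5,6] N/NP  lex  "idea"
[6,7] NP  lex  "with"
[5,7] N  >  k=6
[0,7] S  >  k=5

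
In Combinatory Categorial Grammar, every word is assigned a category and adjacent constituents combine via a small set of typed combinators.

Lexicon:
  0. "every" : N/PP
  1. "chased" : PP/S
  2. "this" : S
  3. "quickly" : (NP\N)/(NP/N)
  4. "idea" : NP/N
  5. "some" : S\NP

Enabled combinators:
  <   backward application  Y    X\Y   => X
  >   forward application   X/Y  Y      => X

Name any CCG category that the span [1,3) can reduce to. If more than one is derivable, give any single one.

PP

[0,6] S   <
  [0,5] NP   <
    [0,3] N   >
      [0,1] "every" : N/PP
      [1,3] PP   >
        [1,2] "chased" : PP/S
        [2,3] "this" : S
    [3,5] NP\N   >
      [3,4] "quickly" : (NP\N)/(NP/N)
      [4,5] "idea" : NP/N
  [5,6] "some" : S\NP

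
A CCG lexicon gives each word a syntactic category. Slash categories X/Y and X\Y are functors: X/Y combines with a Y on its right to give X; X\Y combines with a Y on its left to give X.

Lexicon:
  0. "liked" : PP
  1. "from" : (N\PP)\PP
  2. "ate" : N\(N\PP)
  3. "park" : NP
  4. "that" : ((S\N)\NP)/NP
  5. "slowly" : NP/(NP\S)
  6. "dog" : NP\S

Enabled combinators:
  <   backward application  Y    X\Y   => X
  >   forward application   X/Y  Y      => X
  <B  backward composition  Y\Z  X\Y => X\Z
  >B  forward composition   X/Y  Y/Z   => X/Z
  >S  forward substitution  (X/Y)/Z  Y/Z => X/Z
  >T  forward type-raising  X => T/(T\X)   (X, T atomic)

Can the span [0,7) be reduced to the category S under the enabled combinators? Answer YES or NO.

[0,7] S   <
  [0,3] N   <
    [0,2] N\PP   <
      [0,1] "liked" : PP
      [1,2] "from" : (N\PP)\PP
    [2,3] "ate" : N\(N\PP)
  [3,7] S\N   <
    [3,4] "park" : NP
    [4,7] (S\N)\NP   >
      [4,5] "that" : ((S\N)\NP)/NP
      [5,7] NP   >
        [5,6] "slowly" : NP/(NP\S)
        [6,7] "dog" : NP\S

YES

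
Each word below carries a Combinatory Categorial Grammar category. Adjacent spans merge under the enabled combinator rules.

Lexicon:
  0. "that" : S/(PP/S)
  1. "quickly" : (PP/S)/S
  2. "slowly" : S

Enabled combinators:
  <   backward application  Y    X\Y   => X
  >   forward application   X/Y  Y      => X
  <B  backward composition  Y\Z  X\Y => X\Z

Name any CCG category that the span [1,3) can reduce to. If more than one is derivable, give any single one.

[0,3] S   >
  [0,1] "that" : S/(PP/S)
  [1,3] PP/S   >
    [1,2] "quickly" : (PP/S)/S
    [2,3] "slowly" : S

PP/S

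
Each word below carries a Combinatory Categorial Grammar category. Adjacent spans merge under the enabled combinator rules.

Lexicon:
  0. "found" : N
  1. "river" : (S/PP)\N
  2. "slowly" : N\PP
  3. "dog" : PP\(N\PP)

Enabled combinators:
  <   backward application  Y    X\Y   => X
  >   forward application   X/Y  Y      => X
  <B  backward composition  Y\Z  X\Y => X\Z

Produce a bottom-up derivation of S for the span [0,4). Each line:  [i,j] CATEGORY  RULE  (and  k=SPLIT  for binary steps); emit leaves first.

[0,4] S   >
  [0,2] S/PP   <
    [0,1] "found" : N
    [1,2] "river" : (S/PP)\N
  [2,4] PP   <
    [2,3] "slowly" : N\PP
    [3,4] "dog" : PP\(N\PP)

[0,1] N  lex  "found"
[1,2] (S/PP)\N  lex  "river"
[0,2] S/PP  <  k=1
[2,3] N\PP  lex  "slowly"
[3,4] PP\(N\PP)  lex  "dog"
[2,4] PP  <  k=3
[0,4] S  >  k=2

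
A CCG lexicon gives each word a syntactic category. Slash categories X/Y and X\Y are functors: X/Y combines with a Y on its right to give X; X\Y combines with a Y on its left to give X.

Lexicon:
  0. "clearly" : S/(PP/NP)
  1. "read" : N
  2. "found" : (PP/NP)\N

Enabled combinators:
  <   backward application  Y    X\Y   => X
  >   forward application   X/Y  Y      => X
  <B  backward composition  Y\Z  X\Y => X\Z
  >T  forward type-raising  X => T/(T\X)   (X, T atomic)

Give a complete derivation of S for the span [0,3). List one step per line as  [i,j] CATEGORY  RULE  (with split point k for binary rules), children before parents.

[0,3] S   >
  [0,1] "clearly" : S/(PP/NP)
  [1,3] PP/NP   <
    [1,2] "read" : N
    [2,3] "found" : (PP/NP)\N

[0,1] S/(PP/NP)  lex  "clearly"
[1,2] N  lex  "read"
[2,3] (PP/NP)\N  lex  "found"
[1,3] PP/NP  <  k=2
[0,3] S  >  k=1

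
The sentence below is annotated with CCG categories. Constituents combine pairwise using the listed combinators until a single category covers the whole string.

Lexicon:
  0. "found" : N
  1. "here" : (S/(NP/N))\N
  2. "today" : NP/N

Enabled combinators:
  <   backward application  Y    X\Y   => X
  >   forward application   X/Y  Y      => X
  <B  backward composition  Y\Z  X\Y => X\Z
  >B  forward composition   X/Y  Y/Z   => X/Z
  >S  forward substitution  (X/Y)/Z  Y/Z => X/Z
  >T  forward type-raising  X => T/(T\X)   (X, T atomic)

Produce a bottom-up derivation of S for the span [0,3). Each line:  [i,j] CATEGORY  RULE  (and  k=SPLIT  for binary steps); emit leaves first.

[0,3] S   >
  [0,2] S/(NP/N)   <
    [0,1] "found" : N
    [1,2] "here" : (S/(NP/N))\N
  [2,3] "today" : NP/N

[0,1] N  lex  "found"
[1,2] (S/(NP/N))\N  lex  "here"
[0,2] S/(NP/N)  <  k=1
[2,3] NP/N  lex  "today"
[0,3] S  >  k=2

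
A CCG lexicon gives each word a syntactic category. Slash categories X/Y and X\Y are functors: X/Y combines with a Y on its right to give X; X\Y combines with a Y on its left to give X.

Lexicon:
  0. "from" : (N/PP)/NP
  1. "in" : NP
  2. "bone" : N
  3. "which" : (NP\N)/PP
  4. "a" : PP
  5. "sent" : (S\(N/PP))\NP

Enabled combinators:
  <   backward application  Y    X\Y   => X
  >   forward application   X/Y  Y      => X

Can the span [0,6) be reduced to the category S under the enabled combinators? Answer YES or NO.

[0,6] S   <
  [0,2] N/PP   >
    [0,1] "from" : (N/PP)/NP
    [1,2] "in" : NP
  [2,6] S\(N/PP)   <
    [2,5] NP   <
      [2,3] "bone" : N
      [3,5] NP\N   >
        [3,4] "which" : (NP\N)/PP
        [4,5] "a" : PP
    [5,6] "sent" : (S\(N/PP))\NP

YES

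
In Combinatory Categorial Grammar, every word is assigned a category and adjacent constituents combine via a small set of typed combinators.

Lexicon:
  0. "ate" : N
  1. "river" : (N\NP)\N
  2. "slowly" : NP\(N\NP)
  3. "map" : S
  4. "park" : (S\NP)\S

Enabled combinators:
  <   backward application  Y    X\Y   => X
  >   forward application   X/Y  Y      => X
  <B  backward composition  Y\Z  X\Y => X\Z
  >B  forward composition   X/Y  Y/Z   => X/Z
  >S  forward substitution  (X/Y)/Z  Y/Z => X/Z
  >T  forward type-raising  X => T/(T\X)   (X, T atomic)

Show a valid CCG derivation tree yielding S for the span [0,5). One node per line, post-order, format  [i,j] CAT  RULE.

[0,1] N  lex  "ate"
[0,1] NP/(NP\N)  >T
[1,2] (N\NP)\N  lex  "river"
[2,3] NP\(N\NP)  lex  "slowly"
[1,3] NP\N  <B  k=2
[0,3] NP  >  k=1
[3,4] S  lex  "map"
[4,5] (S\NP)\S  lex  "park"
[3,5] S\NP  <  k=4
[0,5] S  <  k=3

[0,5] S   <
  [0,3] NP   >
    [0,1] NP/(NP\N)   >T
      [0,1] "ate" : N
    [1,3] NP\N   <B
      [1,2] "river" : (N\NP)\N
      [2,3] "slowly" : NP\(N\NP)
  [3,5] S\NP   <
    [3,4] "map" : S
    [4,5] "park" : (S\NP)\S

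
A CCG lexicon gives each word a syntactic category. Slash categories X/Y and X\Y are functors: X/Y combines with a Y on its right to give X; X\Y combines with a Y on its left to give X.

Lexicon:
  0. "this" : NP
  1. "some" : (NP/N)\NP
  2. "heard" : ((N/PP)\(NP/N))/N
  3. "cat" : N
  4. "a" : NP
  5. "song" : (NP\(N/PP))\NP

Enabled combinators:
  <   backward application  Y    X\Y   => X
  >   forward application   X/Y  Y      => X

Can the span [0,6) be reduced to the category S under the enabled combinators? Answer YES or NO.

NO

NP (NP/N)\NP ((N/PP)\(NP/N))/N N NP (NP\(N/PP))\NP
CKY chart[0,6] = {NP}; S ∉ chart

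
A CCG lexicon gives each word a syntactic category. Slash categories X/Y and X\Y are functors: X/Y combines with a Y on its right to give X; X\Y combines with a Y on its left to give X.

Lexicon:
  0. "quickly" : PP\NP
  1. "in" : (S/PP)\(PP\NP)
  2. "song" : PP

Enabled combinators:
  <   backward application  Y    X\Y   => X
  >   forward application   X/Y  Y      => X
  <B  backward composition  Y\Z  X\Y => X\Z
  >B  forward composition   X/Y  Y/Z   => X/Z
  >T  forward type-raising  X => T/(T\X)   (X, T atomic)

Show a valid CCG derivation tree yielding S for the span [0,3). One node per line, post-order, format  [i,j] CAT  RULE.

[0,1] PP\NP  lex  "quickly"
[1,2] (S/PP)\(PP\NP)  lex  "in"
[0,2] S/PP  <  k=1
[2,3] PP  lex  "song"
[0,3] S  >  k=2

[0,3] S   >
  [0,2] S/PP   <
    [0,1] "quickly" : PP\NP
    [1,2] "in" : (S/PP)\(PP\NP)
  [2,3] "song" : PP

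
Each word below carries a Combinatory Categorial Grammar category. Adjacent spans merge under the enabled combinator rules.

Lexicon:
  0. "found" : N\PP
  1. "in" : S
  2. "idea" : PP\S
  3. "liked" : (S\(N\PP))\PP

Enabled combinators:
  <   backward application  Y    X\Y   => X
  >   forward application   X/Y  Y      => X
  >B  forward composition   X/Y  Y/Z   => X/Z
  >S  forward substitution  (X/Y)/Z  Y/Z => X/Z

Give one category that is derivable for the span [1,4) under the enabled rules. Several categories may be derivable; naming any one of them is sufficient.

[0,4] S   <
  [0,1] "found" : N\PP
  [1,4] S\(N\PP)   <
    [1,3] PP   <
      [1,2] "in" : S
      [2,3] "idea" : PP\S
    [3,4] "liked" : (S\(N\PP))\PP

S\(N\PP)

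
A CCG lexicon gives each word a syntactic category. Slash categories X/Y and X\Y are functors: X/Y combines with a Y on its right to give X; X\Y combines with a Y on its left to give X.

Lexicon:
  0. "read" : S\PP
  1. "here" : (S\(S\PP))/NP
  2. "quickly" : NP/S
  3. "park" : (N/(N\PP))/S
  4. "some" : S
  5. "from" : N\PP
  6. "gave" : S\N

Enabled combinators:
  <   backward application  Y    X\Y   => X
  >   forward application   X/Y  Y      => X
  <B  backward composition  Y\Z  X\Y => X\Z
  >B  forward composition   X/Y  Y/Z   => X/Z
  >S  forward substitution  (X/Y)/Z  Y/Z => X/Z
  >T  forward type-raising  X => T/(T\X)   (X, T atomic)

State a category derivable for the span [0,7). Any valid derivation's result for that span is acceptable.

S

[0,7] S   <
  [0,1] "read" : S\PP
  [1,7] S\(S\PP)   >
    [1,2] "here" : (S\(S\PP))/NP
    [2,7] NP   >
      [2,3] "quickly" : NP/S
      [3,7] S   <
        [3,6] N   >
          [3,5] N/(N\PP)   >
            [3,4] "park" : (N/(N\PP))/S
            [4,5] "some" : S
          [5,6] "from" : N\PP
        [6,7] "gave" : S\N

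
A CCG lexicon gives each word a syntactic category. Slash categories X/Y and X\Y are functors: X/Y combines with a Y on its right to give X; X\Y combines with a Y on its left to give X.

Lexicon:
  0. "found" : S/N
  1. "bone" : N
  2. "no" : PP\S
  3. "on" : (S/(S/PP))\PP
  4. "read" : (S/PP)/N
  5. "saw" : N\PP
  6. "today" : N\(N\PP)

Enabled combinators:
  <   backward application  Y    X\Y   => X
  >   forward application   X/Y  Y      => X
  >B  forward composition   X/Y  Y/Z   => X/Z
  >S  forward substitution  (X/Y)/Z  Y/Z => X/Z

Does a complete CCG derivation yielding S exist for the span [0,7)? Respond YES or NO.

YES

[0,7] S   >
  [0,4] S/(S/PP)   <
    [0,3] PP   <
      [0,2] S   >
        [0,1] "found" : S/N
        [1,2] "bone" : N
      [2,3] "no" : PP\S
    [3,4] "on" : (S/(S/PP))\PP
  [4,7] S/PP   >
    [4,5] "read" : (S/PP)/N
    [5,7] N   <
      [5,6] "saw" : N\PP
      [6,7] "today" : N\(N\PP)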